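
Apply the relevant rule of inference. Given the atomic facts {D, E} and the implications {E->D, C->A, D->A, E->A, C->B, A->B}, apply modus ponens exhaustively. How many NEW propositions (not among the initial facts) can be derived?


Initial facts: {D, E}
Apply modus ponens to closure:
  D and D->A  =>  A
  A and A->B  =>  B
Final known: {A, B, D, E}
New propositions: {A, B}
Count = 2

2


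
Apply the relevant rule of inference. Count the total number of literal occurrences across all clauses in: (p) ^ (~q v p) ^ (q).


Counting literals in each clause:
Clause 1: 1 literal(s)
Clause 2: 2 literal(s)
Clause 3: 1 literal(s)
Total = 4

4


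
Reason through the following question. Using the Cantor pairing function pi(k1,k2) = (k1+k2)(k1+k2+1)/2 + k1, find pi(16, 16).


k1 + k2 = 32
(k1+k2)(k1+k2+1)/2 = 32 * 33 / 2 = 528
pi = 528 + 16 = 544

544


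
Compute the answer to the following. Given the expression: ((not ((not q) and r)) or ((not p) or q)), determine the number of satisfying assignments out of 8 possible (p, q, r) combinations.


Check all 8 assignments:
p=0, q=0, r=0: 1
p=0, q=0, r=1: 1
p=0, q=1, r=0: 1
p=0, q=1, r=1: 1
p=1, q=0, r=0: 1
p=1, q=0, r=1: 0
p=1, q=1, r=0: 1
p=1, q=1, r=1: 1
Count of True = 7

7


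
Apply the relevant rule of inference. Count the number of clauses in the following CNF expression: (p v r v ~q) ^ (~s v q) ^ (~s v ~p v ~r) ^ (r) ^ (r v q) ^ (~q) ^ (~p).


A CNF formula is a conjunction of clauses.
Clauses are separated by ^.
Counting the conjuncts: 7 clauses.

7


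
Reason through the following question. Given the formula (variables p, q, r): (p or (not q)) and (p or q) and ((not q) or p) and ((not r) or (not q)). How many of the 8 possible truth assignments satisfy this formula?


Evaluate all 8 assignments for p, q, r:
p=0, q=0, r=0: 0
p=0, q=0, r=1: 0
p=0, q=1, r=0: 0
p=0, q=1, r=1: 0
p=1, q=0, r=0: 1
p=1, q=0, r=1: 1
p=1, q=1, r=0: 1
p=1, q=1, r=1: 0
Satisfying count = 3

3


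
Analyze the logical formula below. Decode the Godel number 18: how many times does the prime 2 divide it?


Factorize 18 by dividing by 2 repeatedly.
Division steps: 2 divides 18 exactly 1 time(s).
Exponent of 2 = 1

1


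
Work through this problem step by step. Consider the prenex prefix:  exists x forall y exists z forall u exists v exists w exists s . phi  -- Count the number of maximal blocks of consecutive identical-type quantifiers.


Quantifier-type sequence: E A E A E E E  (A=forall, E=exists)
Group into maximal same-type runs:
  Ex1 | Ax1 | Ex1 | Ax1 | Ex3
Number of blocks = 5

5


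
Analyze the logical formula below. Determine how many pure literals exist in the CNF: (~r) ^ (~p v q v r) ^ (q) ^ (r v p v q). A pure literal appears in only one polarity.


Check each variable for pure literal status:
p: mixed (not pure)
q: pure positive
r: mixed (not pure)
Pure literal count = 1

1


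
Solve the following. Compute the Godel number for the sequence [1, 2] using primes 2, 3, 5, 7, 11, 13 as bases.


Encode each element as an exponent of the corresponding prime:
  2^1 = 2
  3^2 = 9
Product = 2 * 9 = 18

18


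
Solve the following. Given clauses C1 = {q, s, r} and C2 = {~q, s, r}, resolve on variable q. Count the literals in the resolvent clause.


Remove q from C1 and ~q from C2.
C1 remainder: {s, r}
C2 remainder: {s, r}
Union (resolvent): {r, s}
Resolvent has 2 literal(s).

2


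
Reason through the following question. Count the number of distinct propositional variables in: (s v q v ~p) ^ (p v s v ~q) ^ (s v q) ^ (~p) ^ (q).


Identify each variable that appears in the formula.
Variables found: p, q, s
Count = 3

3


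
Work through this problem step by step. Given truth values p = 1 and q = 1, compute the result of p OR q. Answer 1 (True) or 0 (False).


p = 1, q = 1
Operation: p OR q
Evaluate: 1 OR 1 = 1

1


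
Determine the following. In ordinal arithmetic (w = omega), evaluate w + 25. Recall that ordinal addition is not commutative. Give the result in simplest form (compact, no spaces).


Compute w + 25.
Ordinal + is associative but NOT commutative; for finite n>0, n + w = w but w + n stays w+n.
w + 25 is already in normal form (a successor ordinal beyond w).
Result = w+25

w+25


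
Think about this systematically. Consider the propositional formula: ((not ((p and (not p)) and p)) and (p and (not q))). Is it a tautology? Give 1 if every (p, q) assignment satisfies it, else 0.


Check all 4 assignments:
p=0, q=0: 0
p=0, q=1: 0
p=1, q=0: 1
p=1, q=1: 0
Satisfying count = 1/4.
Tautology iff count = 4: no.

0


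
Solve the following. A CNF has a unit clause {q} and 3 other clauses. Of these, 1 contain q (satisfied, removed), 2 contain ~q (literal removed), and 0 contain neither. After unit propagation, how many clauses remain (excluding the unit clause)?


Satisfied (removed): 1
Shortened (remain): 2
Unchanged (remain): 0
Remaining = 2 + 0 = 2

2


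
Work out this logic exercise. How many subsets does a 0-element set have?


The power set of a set with n elements has 2^n elements.
|P(S)| = 2^0 = 1

1


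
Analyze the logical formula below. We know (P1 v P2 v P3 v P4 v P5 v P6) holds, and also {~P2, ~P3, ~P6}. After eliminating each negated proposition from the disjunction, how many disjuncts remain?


Original disjuncts (6): P1, P2, P3, P4, P5, P6
Negated (eliminate): ~P2, ~P3, ~P6
Remaining disjuncts: P1, P4, P5
Count = 6 - 3 = 3

3


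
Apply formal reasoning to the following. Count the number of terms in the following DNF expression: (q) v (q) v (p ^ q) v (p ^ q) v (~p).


A DNF formula is a disjunction of terms (conjunctions).
Terms are separated by v.
Counting the disjuncts: 5 terms.

5


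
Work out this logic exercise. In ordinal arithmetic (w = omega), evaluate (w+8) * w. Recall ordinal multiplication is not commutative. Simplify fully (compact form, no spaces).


Compute (w+8) * w.
Ordinal * is associative and left-distributive over +, but NOT commutative; for finite n>1, n*w = w but w*n stays w*n.
(w+8) * w = sup{(w+8)*k : k<w} = sup{w*k+8} = w^2 (the +8 tail is absorbed in the limit).
Result = w^2

w^2


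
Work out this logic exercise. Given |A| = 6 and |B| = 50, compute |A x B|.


The Cartesian product A x B contains all ordered pairs (a, b).
|A x B| = |A| * |B| = 6 * 50 = 300

300


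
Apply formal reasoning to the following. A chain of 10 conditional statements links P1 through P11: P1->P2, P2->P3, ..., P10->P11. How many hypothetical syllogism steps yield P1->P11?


With 10 implications in a chain connecting 11 propositions:
P1->P2, P2->P3, ..., P10->P11
Steps needed = (number of implications) - 1 = 10 - 1 = 9

9


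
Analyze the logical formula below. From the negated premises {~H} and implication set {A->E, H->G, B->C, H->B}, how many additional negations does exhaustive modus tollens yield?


Initial negated facts: {~H}
Apply modus tollens to closure:
  (no implication fires)
Final negated: {~H}
New negations: {(none)}
Count = 0

0


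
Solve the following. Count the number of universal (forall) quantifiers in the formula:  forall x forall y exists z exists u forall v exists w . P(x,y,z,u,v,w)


Quantifier prefix: forall x forall y exists z exists u forall v exists w
Mark each quantifier type:
  U U E E U E
Universal count = 3, Existential count = 3
Asked for universal (forall) quantifiers: 3

3


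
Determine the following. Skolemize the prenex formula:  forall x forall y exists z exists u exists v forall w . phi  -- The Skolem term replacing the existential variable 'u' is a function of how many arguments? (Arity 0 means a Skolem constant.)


Quantifier prefix: forall x forall y exists z exists u exists v forall w
'u' is existentially quantified at position 4.
Universal variables preceding it: x, y
Skolem function arity = 2

2


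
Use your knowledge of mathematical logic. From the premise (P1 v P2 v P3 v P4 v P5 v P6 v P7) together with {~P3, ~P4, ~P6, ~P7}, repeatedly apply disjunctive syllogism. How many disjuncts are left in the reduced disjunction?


Original disjuncts (7): P1, P2, P3, P4, P5, P6, P7
Negated (eliminate): ~P3, ~P4, ~P6, ~P7
Remaining disjuncts: P1, P2, P5
Count = 7 - 4 = 3

3


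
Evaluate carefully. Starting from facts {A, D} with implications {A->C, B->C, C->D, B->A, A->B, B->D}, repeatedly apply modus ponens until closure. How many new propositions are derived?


Initial facts: {A, D}
Apply modus ponens to closure:
  A and A->C  =>  C
  A and A->B  =>  B
Final known: {A, B, C, D}
New propositions: {B, C}
Count = 2

2


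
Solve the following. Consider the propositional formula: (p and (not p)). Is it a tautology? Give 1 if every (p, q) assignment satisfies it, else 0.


Check all 4 assignments:
p=0, q=0: 0
p=0, q=1: 0
p=1, q=0: 0
p=1, q=1: 0
Satisfying count = 0/4.
Tautology iff count = 4: no.

0


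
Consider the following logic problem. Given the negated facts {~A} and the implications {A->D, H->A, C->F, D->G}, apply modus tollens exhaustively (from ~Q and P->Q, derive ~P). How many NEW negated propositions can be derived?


Initial negated facts: {~A}
Apply modus tollens to closure:
  ~A and H->A  =>  ~H
Final negated: {~A, ~H}
New negations: {~H}
Count = 1

1


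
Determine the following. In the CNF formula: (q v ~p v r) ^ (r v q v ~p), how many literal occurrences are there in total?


Counting literals in each clause:
Clause 1: 3 literal(s)
Clause 2: 3 literal(s)
Total = 6

6


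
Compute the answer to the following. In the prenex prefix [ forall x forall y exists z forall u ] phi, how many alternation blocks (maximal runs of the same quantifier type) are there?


Quantifier-type sequence: A A E A  (A=forall, E=exists)
Group into maximal same-type runs:
  Ax2 | Ex1 | Ax1
Number of blocks = 3

3


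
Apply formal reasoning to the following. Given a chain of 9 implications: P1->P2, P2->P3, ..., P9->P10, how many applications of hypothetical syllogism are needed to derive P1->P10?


With 9 implications in a chain connecting 10 propositions:
P1->P2, P2->P3, ..., P9->P10
Steps needed = (number of implications) - 1 = 9 - 1 = 8

8


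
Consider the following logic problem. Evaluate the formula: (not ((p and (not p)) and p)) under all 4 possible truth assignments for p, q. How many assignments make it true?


Check all 4 assignments:
p=0, q=0: 1
p=0, q=1: 1
p=1, q=0: 1
p=1, q=1: 1
Count of True = 4

4


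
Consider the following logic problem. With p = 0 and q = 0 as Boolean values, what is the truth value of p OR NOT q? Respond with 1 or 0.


p = 0, q = 0
Operation: p OR NOT q
Evaluate: 0 OR NOT 0 = 1

1


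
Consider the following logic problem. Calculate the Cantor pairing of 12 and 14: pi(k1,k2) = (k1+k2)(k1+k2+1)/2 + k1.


k1 + k2 = 26
(k1+k2)(k1+k2+1)/2 = 26 * 27 / 2 = 351
pi = 351 + 12 = 363

363


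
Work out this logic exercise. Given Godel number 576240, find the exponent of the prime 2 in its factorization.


Factorize 576240 by dividing by 2 repeatedly.
Division steps: 2 divides 576240 exactly 4 time(s).
Exponent of 2 = 4

4


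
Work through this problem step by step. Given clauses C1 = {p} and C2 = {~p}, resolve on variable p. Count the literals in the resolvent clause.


Remove p from C1 and ~p from C2.
C1 remainder: {}
C2 remainder: {}
Union (resolvent): {} (empty clause)
Resolvent has 0 literal(s).

0


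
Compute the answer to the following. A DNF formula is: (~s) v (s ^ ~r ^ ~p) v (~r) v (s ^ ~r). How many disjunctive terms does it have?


A DNF formula is a disjunction of terms (conjunctions).
Terms are separated by v.
Counting the disjuncts: 4 terms.

4


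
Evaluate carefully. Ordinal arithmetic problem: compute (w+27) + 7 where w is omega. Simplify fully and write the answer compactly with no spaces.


Compute (w+27) + 7.
Ordinal + is associative but NOT commutative; for finite n>0, n + w = w but w + n stays w+n.
By associativity: (w+27) + 7 = w + (27+7) = w+34.
Result = w+34

w+34


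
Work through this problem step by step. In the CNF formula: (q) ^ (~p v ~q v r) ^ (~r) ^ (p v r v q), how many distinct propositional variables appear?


Identify each variable that appears in the formula.
Variables found: p, q, r
Count = 3

3


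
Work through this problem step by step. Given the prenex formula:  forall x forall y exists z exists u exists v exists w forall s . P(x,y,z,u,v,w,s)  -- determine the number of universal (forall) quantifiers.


Quantifier prefix: forall x forall y exists z exists u exists v exists w forall s
Mark each quantifier type:
  U U E E E E U
Universal count = 3, Existential count = 4
Asked for universal (forall) quantifiers: 3

3


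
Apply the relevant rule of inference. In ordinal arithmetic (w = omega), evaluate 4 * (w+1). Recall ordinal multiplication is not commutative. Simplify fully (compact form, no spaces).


Compute 4 * (w+1).
Ordinal * is associative and left-distributive over +, but NOT commutative; for finite n>1, n*w = w but w*n stays w*n.
By left-distributivity: 4 * (w+1) = 4*w + 4*1 = w + 4 = w+4.
Result = w+4

w+4


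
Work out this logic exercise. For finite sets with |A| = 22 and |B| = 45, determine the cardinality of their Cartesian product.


The Cartesian product A x B contains all ordered pairs (a, b).
|A x B| = |A| * |B| = 22 * 45 = 990

990


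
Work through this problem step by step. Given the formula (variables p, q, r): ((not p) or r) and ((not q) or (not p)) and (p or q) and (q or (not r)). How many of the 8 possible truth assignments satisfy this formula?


Evaluate all 8 assignments for p, q, r:
p=0, q=0, r=0: 0
p=0, q=0, r=1: 0
p=0, q=1, r=0: 1
p=0, q=1, r=1: 1
p=1, q=0, r=0: 0
p=1, q=0, r=1: 0
p=1, q=1, r=0: 0
p=1, q=1, r=1: 0
Satisfying count = 2

2


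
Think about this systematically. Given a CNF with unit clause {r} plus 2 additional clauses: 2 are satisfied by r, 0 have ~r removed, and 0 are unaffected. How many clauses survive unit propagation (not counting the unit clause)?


Satisfied (removed): 2
Shortened (remain): 0
Unchanged (remain): 0
Remaining = 0 + 0 = 0

0


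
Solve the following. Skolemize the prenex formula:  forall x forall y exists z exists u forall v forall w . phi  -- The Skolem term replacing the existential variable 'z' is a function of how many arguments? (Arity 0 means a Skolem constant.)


Quantifier prefix: forall x forall y exists z exists u forall v forall w
'z' is existentially quantified at position 3.
Universal variables preceding it: x, y
Skolem function arity = 2

2


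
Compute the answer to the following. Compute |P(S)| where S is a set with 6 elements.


The power set of a set with n elements has 2^n elements.
|P(S)| = 2^6 = 64

64


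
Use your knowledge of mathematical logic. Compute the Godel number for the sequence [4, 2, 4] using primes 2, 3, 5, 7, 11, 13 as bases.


Encode each element as an exponent of the corresponding prime:
  2^4 = 16
  3^2 = 9
  5^4 = 625
Product = 16 * 9 * 625 = 90000

90000


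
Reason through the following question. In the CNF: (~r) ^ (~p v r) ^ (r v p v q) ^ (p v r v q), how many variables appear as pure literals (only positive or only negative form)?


Check each variable for pure literal status:
p: mixed (not pure)
q: pure positive
r: mixed (not pure)
Pure literal count = 1

1


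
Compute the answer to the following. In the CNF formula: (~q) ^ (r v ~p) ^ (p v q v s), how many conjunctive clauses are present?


A CNF formula is a conjunction of clauses.
Clauses are separated by ^.
Counting the conjuncts: 3 clauses.

3


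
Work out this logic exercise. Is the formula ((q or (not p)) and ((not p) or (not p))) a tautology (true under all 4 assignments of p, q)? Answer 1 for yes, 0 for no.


Check all 4 assignments:
p=0, q=0: 1
p=0, q=1: 1
p=1, q=0: 0
p=1, q=1: 0
Satisfying count = 2/4.
Tautology iff count = 4: no.

0


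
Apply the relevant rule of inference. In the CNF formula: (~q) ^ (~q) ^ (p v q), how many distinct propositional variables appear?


Identify each variable that appears in the formula.
Variables found: p, q
Count = 2

2


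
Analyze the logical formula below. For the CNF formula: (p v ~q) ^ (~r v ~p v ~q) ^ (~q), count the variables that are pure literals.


Check each variable for pure literal status:
p: mixed (not pure)
q: pure negative
r: pure negative
Pure literal count = 2

2


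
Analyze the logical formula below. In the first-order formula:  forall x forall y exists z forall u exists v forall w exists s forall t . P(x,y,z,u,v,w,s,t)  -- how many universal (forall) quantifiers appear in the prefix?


Quantifier prefix: forall x forall y exists z forall u exists v forall w exists s forall t
Mark each quantifier type:
  U U E U E U E U
Universal count = 5, Existential count = 3
Asked for universal (forall) quantifiers: 5

5


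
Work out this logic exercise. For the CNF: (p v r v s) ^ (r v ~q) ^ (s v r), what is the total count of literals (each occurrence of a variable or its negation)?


Counting literals in each clause:
Clause 1: 3 literal(s)
Clause 2: 2 literal(s)
Clause 3: 2 literal(s)
Total = 7

7


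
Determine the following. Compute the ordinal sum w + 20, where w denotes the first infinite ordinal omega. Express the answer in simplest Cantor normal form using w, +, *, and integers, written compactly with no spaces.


Compute w + 20.
Ordinal + is associative but NOT commutative; for finite n>0, n + w = w but w + n stays w+n.
w + 20 is already in normal form (a successor ordinal beyond w).
Result = w+20

w+20


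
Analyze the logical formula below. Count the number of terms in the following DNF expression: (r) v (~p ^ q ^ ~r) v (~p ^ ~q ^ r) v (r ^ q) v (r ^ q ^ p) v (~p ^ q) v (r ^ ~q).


A DNF formula is a disjunction of terms (conjunctions).
Terms are separated by v.
Counting the disjuncts: 7 terms.

7


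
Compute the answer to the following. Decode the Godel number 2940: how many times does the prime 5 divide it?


Factorize 2940 by dividing by 5 repeatedly.
Division steps: 5 divides 2940 exactly 1 time(s).
Exponent of 5 = 1

1


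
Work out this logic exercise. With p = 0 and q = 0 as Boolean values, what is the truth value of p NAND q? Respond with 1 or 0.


p = 0, q = 0
Operation: p NAND q
Evaluate: 0 NAND 0 = 1

1


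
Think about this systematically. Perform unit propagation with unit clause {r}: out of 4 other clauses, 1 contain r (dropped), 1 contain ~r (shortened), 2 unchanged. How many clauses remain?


Satisfied (removed): 1
Shortened (remain): 1
Unchanged (remain): 2
Remaining = 1 + 2 = 3

3


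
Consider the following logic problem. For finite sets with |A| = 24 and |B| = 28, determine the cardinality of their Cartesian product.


The Cartesian product A x B contains all ordered pairs (a, b).
|A x B| = |A| * |B| = 24 * 28 = 672

672


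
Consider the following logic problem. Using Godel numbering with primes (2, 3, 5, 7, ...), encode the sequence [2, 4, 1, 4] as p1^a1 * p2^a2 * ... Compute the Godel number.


Encode each element as an exponent of the corresponding prime:
  2^2 = 4
  3^4 = 81
  5^1 = 5
  7^4 = 2401
Product = 4 * 81 * 5 * 2401 = 3889620

3889620


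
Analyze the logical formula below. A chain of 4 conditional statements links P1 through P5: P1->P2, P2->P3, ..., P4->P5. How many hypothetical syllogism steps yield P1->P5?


With 4 implications in a chain connecting 5 propositions:
P1->P2, P2->P3, ..., P4->P5
Steps needed = (number of implications) - 1 = 4 - 1 = 3

3


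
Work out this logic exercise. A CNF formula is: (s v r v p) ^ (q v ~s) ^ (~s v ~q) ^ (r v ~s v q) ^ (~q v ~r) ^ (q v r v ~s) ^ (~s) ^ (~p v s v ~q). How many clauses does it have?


A CNF formula is a conjunction of clauses.
Clauses are separated by ^.
Counting the conjuncts: 8 clauses.

8


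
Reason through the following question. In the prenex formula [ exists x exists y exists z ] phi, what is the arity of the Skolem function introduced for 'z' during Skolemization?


Quantifier prefix: exists x exists y exists z
'z' is existentially quantified at position 3.
No universal quantifiers precede it.
Skolem function arity = 0 (a Skolem constant)

0


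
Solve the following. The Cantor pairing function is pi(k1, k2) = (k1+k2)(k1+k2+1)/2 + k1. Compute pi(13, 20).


k1 + k2 = 33
(k1+k2)(k1+k2+1)/2 = 33 * 34 / 2 = 561
pi = 561 + 13 = 574

574


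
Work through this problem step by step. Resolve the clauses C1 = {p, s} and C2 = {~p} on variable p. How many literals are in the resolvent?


Remove p from C1 and ~p from C2.
C1 remainder: {s}
C2 remainder: {}
Union (resolvent): {s}
Resolvent has 1 literal(s).

1


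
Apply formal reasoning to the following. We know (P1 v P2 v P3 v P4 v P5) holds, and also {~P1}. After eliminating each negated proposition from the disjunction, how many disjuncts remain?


Original disjuncts (5): P1, P2, P3, P4, P5
Negated (eliminate): ~P1
Remaining disjuncts: P2, P3, P4, P5
Count = 5 - 1 = 4

4


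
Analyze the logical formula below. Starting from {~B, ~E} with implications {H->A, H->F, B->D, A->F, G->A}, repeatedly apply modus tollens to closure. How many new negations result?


Initial negated facts: {~B, ~E}
Apply modus tollens to closure:
  (no implication fires)
Final negated: {~B, ~E}
New negations: {(none)}
Count = 0

0


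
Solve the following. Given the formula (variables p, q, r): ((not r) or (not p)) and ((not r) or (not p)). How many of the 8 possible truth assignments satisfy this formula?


Evaluate all 8 assignments for p, q, r:
p=0, q=0, r=0: 1
p=0, q=0, r=1: 1
p=0, q=1, r=0: 1
p=0, q=1, r=1: 1
p=1, q=0, r=0: 1
p=1, q=0, r=1: 0
p=1, q=1, r=0: 1
p=1, q=1, r=1: 0
Satisfying count = 6

6


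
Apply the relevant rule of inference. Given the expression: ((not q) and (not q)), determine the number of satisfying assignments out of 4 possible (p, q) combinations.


Check all 4 assignments:
p=0, q=0: 1
p=0, q=1: 0
p=1, q=0: 1
p=1, q=1: 0
Count of True = 2

2


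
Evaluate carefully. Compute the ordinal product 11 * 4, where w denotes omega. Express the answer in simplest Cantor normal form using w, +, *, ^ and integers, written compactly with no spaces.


Compute 11 * 4.
Ordinal * is associative and left-distributive over +, but NOT commutative; for finite n>1, n*w = w but w*n stays w*n.
Both finite; ordinal * agrees with natural *: 11 * 4 = 44.
Result = 44

44


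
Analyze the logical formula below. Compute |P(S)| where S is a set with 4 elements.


The power set of a set with n elements has 2^n elements.
|P(S)| = 2^4 = 16

16


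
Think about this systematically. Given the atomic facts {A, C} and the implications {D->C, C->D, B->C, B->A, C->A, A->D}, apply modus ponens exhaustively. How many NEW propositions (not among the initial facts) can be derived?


Initial facts: {A, C}
Apply modus ponens to closure:
  C and C->D  =>  D
Final known: {A, C, D}
New propositions: {D}
Count = 1

1


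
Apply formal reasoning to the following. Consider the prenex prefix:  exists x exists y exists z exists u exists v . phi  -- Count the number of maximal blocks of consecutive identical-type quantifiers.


Quantifier-type sequence: E E E E E  (A=forall, E=exists)
Group into maximal same-type runs:
  Ex5
Number of blocks = 1

1


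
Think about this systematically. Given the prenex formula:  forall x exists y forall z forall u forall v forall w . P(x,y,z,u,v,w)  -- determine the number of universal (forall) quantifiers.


Quantifier prefix: forall x exists y forall z forall u forall v forall w
Mark each quantifier type:
  U E U U U U
Universal count = 5, Existential count = 1
Asked for universal (forall) quantifiers: 5

5


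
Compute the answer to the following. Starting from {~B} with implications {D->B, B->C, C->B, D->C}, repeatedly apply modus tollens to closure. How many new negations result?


Initial negated facts: {~B}
Apply modus tollens to closure:
  ~B and D->B  =>  ~D
  ~B and C->B  =>  ~C
Final negated: {~B, ~C, ~D}
New negations: {~C, ~D}
Count = 2

2


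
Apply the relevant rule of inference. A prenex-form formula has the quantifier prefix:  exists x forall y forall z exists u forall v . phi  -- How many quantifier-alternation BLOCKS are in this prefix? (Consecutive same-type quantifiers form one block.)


Quantifier-type sequence: E A A E A  (A=forall, E=exists)
Group into maximal same-type runs:
  Ex1 | Ax2 | Ex1 | Ax1
Number of blocks = 4

4


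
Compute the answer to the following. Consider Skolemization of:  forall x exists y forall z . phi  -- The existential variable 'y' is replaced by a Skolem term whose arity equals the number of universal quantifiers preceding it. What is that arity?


Quantifier prefix: forall x exists y forall z
'y' is existentially quantified at position 2.
Universal variables preceding it: x
Skolem function arity = 1

1


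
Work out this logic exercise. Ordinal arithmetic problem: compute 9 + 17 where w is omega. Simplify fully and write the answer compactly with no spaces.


Compute 9 + 17.
Ordinal + is associative but NOT commutative; for finite n>0, n + w = w but w + n stays w+n.
Both operands finite; ordinal + agrees with natural +: 9 + 17 = 26.
Result = 26

26


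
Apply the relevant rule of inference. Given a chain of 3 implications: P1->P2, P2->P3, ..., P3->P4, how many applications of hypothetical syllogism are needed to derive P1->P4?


With 3 implications in a chain connecting 4 propositions:
P1->P2, P2->P3, ..., P3->P4
Steps needed = (number of implications) - 1 = 3 - 1 = 2

2


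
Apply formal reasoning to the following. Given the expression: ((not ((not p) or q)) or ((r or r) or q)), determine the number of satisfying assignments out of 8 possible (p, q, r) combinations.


Check all 8 assignments:
p=0, q=0, r=0: 0
p=0, q=0, r=1: 1
p=0, q=1, r=0: 1
p=0, q=1, r=1: 1
p=1, q=0, r=0: 1
p=1, q=0, r=1: 1
p=1, q=1, r=0: 1
p=1, q=1, r=1: 1
Count of True = 7

7


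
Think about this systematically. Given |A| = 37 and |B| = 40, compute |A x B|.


The Cartesian product A x B contains all ordered pairs (a, b).
|A x B| = |A| * |B| = 37 * 40 = 1480

1480


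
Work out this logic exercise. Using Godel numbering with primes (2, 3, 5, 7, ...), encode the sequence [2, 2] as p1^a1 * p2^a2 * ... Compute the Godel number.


Encode each element as an exponent of the corresponding prime:
  2^2 = 4
  3^2 = 9
Product = 4 * 9 = 36

36


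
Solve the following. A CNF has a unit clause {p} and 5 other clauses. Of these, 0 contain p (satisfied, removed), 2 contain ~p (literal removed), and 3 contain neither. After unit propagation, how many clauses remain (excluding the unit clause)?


Satisfied (removed): 0
Shortened (remain): 2
Unchanged (remain): 3
Remaining = 2 + 3 = 5

5


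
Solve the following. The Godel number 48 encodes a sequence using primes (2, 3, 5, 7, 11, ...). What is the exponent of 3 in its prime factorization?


Factorize 48 by dividing by 3 repeatedly.
Division steps: 3 divides 48 exactly 1 time(s).
Exponent of 3 = 1

1


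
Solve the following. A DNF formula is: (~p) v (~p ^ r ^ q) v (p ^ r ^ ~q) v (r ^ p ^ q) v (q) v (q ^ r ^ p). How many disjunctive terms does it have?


A DNF formula is a disjunction of terms (conjunctions).
Terms are separated by v.
Counting the disjuncts: 6 terms.

6


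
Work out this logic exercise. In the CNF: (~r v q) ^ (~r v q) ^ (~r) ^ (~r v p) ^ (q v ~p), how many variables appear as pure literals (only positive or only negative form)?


Check each variable for pure literal status:
p: mixed (not pure)
q: pure positive
r: pure negative
Pure literal count = 2

2


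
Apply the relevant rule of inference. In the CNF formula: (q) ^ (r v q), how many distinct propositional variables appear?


Identify each variable that appears in the formula.
Variables found: q, r
Count = 2

2


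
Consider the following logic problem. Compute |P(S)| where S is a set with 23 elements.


The power set of a set with n elements has 2^n elements.
|P(S)| = 2^23 = 8388608

8388608


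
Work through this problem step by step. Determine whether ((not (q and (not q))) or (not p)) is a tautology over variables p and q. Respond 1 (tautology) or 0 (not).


Check all 4 assignments:
p=0, q=0: 1
p=0, q=1: 1
p=1, q=0: 1
p=1, q=1: 1
Satisfying count = 4/4.
Tautology iff count = 4: yes.

1


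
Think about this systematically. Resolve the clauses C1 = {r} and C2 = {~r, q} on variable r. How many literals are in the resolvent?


Remove r from C1 and ~r from C2.
C1 remainder: {}
C2 remainder: {q}
Union (resolvent): {q}
Resolvent has 1 literal(s).

1


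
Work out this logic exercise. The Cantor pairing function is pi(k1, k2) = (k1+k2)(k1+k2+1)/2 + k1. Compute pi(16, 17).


k1 + k2 = 33
(k1+k2)(k1+k2+1)/2 = 33 * 34 / 2 = 561
pi = 561 + 16 = 577

577


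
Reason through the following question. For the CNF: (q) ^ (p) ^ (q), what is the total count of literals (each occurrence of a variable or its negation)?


Counting literals in each clause:
Clause 1: 1 literal(s)
Clause 2: 1 literal(s)
Clause 3: 1 literal(s)
Total = 3

3


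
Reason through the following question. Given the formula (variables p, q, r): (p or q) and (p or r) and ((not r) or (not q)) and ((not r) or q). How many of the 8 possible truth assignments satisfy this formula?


Evaluate all 8 assignments for p, q, r:
p=0, q=0, r=0: 0
p=0, q=0, r=1: 0
p=0, q=1, r=0: 0
p=0, q=1, r=1: 0
p=1, q=0, r=0: 1
p=1, q=0, r=1: 0
p=1, q=1, r=0: 1
p=1, q=1, r=1: 0
Satisfying count = 2

2


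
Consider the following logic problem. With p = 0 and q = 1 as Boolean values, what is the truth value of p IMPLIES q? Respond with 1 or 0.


p = 0, q = 1
Operation: p IMPLIES q
Evaluate: 0 IMPLIES 1 = 1

1


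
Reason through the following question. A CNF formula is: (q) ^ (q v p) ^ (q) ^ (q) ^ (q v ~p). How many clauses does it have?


A CNF formula is a conjunction of clauses.
Clauses are separated by ^.
Counting the conjuncts: 5 clauses.

5


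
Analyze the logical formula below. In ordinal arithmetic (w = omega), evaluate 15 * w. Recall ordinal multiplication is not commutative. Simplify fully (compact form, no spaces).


Compute 15 * w.
Ordinal * is associative and left-distributive over +, but NOT commutative; for finite n>1, n*w = w but w*n stays w*n.
For finite n>0, n * w = sup{n*k : k<w} = w. So 15 * w = w.
Result = w

w


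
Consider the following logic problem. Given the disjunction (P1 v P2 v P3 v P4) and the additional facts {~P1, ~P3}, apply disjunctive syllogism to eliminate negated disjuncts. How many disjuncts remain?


Original disjuncts (4): P1, P2, P3, P4
Negated (eliminate): ~P1, ~P3
Remaining disjuncts: P2, P4
Count = 4 - 2 = 2

2


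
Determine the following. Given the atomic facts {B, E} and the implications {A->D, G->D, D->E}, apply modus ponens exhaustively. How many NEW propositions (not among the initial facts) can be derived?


Initial facts: {B, E}
Apply modus ponens to closure:
  (no implication fires)
Final known: {B, E}
New propositions: {(none)}
Count = 0

0


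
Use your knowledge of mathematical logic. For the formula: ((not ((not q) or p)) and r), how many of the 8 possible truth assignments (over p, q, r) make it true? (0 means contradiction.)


Check all 8 assignments:
p=0, q=0, r=0: 0
p=0, q=0, r=1: 0
p=0, q=1, r=0: 0
p=0, q=1, r=1: 1
p=1, q=0, r=0: 0
p=1, q=0, r=1: 0
p=1, q=1, r=0: 0
p=1, q=1, r=1: 0
Count of True = 1

1


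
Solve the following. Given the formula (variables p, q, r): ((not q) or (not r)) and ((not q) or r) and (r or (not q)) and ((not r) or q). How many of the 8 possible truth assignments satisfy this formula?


Evaluate all 8 assignments for p, q, r:
p=0, q=0, r=0: 1
p=0, q=0, r=1: 0
p=0, q=1, r=0: 0
p=0, q=1, r=1: 0
p=1, q=0, r=0: 1
p=1, q=0, r=1: 0
p=1, q=1, r=0: 0
p=1, q=1, r=1: 0
Satisfying count = 2

2


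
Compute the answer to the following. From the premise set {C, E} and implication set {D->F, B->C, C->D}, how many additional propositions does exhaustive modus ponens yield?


Initial facts: {C, E}
Apply modus ponens to closure:
  C and C->D  =>  D
  D and D->F  =>  F
Final known: {C, D, E, F}
New propositions: {D, F}
Count = 2

2


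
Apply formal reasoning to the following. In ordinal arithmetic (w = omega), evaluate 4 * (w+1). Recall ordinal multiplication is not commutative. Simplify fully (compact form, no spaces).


Compute 4 * (w+1).
Ordinal * is associative and left-distributive over +, but NOT commutative; for finite n>1, n*w = w but w*n stays w*n.
By left-distributivity: 4 * (w+1) = 4*w + 4*1 = w + 4 = w+4.
Result = w+4

w+4


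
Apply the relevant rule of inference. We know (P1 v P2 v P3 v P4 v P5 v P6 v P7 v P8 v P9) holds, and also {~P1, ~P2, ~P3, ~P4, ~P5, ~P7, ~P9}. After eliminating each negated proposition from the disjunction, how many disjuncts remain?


Original disjuncts (9): P1, P2, P3, P4, P5, P6, P7, P8, P9
Negated (eliminate): ~P1, ~P2, ~P3, ~P4, ~P5, ~P7, ~P9
Remaining disjuncts: P6, P8
Count = 9 - 7 = 2

2


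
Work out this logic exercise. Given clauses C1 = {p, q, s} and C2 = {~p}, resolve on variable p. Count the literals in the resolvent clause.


Remove p from C1 and ~p from C2.
C1 remainder: {q, s}
C2 remainder: {}
Union (resolvent): {q, s}
Resolvent has 2 literal(s).

2


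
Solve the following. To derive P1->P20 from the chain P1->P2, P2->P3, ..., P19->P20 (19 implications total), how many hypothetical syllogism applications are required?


With 19 implications in a chain connecting 20 propositions:
P1->P2, P2->P3, ..., P19->P20
Steps needed = (number of implications) - 1 = 19 - 1 = 18

18


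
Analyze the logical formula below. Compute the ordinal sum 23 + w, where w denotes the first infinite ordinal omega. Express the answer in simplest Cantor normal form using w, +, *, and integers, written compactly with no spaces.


Compute 23 + w.
Ordinal + is associative but NOT commutative; for finite n>0, n + w = w but w + n stays w+n.
Any finite left addend is absorbed by w on the right: 23 + w = w.
Result = w

w


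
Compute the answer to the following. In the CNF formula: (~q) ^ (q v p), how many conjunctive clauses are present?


A CNF formula is a conjunction of clauses.
Clauses are separated by ^.
Counting the conjuncts: 2 clauses.

2


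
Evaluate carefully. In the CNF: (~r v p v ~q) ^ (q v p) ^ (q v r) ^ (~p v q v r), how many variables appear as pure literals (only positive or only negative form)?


Check each variable for pure literal status:
p: mixed (not pure)
q: mixed (not pure)
r: mixed (not pure)
Pure literal count = 0

0


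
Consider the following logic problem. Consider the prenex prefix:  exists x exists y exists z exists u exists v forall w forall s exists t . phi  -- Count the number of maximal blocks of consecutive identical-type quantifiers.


Quantifier-type sequence: E E E E E A A E  (A=forall, E=exists)
Group into maximal same-type runs:
  Ex5 | Ax2 | Ex1
Number of blocks = 3

3


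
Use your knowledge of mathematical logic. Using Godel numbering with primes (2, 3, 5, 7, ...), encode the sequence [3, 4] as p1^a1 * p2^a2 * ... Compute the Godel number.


Encode each element as an exponent of the corresponding prime:
  2^3 = 8
  3^4 = 81
Product = 8 * 81 = 648

648


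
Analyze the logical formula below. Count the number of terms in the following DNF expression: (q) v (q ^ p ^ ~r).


A DNF formula is a disjunction of terms (conjunctions).
Terms are separated by v.
Counting the disjuncts: 2 terms.

2


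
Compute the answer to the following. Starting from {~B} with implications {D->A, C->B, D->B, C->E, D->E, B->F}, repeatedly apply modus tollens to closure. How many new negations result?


Initial negated facts: {~B}
Apply modus tollens to closure:
  ~B and C->B  =>  ~C
  ~B and D->B  =>  ~D
Final negated: {~B, ~C, ~D}
New negations: {~C, ~D}
Count = 2

2


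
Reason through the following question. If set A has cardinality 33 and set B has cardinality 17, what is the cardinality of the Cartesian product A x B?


The Cartesian product A x B contains all ordered pairs (a, b).
|A x B| = |A| * |B| = 33 * 17 = 561

561


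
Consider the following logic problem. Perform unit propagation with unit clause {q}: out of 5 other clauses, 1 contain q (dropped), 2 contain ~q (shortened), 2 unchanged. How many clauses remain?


Satisfied (removed): 1
Shortened (remain): 2
Unchanged (remain): 2
Remaining = 2 + 2 = 4

4


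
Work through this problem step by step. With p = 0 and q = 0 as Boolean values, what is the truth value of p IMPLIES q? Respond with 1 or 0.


p = 0, q = 0
Operation: p IMPLIES q
Evaluate: 0 IMPLIES 0 = 1

1


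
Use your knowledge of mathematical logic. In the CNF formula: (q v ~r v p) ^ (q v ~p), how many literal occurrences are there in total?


Counting literals in each clause:
Clause 1: 3 literal(s)
Clause 2: 2 literal(s)
Total = 5

5


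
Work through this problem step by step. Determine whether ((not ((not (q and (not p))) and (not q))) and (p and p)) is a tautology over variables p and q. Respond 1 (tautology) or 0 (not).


Check all 4 assignments:
p=0, q=0: 0
p=0, q=1: 0
p=1, q=0: 0
p=1, q=1: 1
Satisfying count = 1/4.
Tautology iff count = 4: no.

0


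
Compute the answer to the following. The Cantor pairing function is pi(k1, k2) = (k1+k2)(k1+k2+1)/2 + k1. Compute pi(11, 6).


k1 + k2 = 17
(k1+k2)(k1+k2+1)/2 = 17 * 18 / 2 = 153
pi = 153 + 11 = 164

164


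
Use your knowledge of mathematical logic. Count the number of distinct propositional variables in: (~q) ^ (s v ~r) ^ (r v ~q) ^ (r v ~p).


Identify each variable that appears in the formula.
Variables found: p, q, r, s
Count = 4

4


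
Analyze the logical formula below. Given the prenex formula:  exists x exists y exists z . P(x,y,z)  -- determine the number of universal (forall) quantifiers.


Quantifier prefix: exists x exists y exists z
Mark each quantifier type:
  E E E
Universal count = 0, Existential count = 3
Asked for universal (forall) quantifiers: 0

0


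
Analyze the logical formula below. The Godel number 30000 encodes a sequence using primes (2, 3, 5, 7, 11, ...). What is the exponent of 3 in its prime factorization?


Factorize 30000 by dividing by 3 repeatedly.
Division steps: 3 divides 30000 exactly 1 time(s).
Exponent of 3 = 1

1


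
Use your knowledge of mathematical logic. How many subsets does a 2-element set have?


The power set of a set with n elements has 2^n elements.
|P(S)| = 2^2 = 4

4


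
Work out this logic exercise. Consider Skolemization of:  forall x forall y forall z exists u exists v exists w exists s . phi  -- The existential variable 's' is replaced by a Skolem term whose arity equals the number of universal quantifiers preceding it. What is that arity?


Quantifier prefix: forall x forall y forall z exists u exists v exists w exists s
's' is existentially quantified at position 7.
Universal variables preceding it: x, y, z
Skolem function arity = 3

3


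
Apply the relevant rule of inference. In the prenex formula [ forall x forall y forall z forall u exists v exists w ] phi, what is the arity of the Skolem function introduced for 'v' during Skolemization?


Quantifier prefix: forall x forall y forall z forall u exists v exists w
'v' is existentially quantified at position 5.
Universal variables preceding it: x, y, z, u
Skolem function arity = 4

4


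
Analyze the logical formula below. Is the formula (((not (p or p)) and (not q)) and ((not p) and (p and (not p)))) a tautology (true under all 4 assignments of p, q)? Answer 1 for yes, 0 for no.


Check all 4 assignments:
p=0, q=0: 0
p=0, q=1: 0
p=1, q=0: 0
p=1, q=1: 0
Satisfying count = 0/4.
Tautology iff count = 4: no.

0


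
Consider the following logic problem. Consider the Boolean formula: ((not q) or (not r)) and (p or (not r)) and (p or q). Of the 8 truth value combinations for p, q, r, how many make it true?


Evaluate all 8 assignments for p, q, r:
p=0, q=0, r=0: 0
p=0, q=0, r=1: 0
p=0, q=1, r=0: 1
p=0, q=1, r=1: 0
p=1, q=0, r=0: 1
p=1, q=0, r=1: 1
p=1, q=1, r=0: 1
p=1, q=1, r=1: 0
Satisfying count = 4

4
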